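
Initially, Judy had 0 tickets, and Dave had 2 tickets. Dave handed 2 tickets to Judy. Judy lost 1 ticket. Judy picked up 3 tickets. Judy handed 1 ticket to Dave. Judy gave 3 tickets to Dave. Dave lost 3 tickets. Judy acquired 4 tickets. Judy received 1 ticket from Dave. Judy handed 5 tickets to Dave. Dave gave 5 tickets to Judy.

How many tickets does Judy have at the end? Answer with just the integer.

Answer: 5

Derivation:
Tracking counts step by step:
Start: Judy=0, Dave=2
Event 1 (Dave -> Judy, 2): Dave: 2 -> 0, Judy: 0 -> 2. State: Judy=2, Dave=0
Event 2 (Judy -1): Judy: 2 -> 1. State: Judy=1, Dave=0
Event 3 (Judy +3): Judy: 1 -> 4. State: Judy=4, Dave=0
Event 4 (Judy -> Dave, 1): Judy: 4 -> 3, Dave: 0 -> 1. State: Judy=3, Dave=1
Event 5 (Judy -> Dave, 3): Judy: 3 -> 0, Dave: 1 -> 4. State: Judy=0, Dave=4
Event 6 (Dave -3): Dave: 4 -> 1. State: Judy=0, Dave=1
Event 7 (Judy +4): Judy: 0 -> 4. State: Judy=4, Dave=1
Event 8 (Dave -> Judy, 1): Dave: 1 -> 0, Judy: 4 -> 5. State: Judy=5, Dave=0
Event 9 (Judy -> Dave, 5): Judy: 5 -> 0, Dave: 0 -> 5. State: Judy=0, Dave=5
Event 10 (Dave -> Judy, 5): Dave: 5 -> 0, Judy: 0 -> 5. State: Judy=5, Dave=0

Judy's final count: 5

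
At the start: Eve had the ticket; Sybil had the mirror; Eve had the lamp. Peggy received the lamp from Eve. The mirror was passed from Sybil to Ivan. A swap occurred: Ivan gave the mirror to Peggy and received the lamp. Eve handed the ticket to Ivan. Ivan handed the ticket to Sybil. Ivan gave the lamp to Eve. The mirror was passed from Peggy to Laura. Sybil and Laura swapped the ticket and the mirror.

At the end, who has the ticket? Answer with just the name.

Answer: Laura

Derivation:
Tracking all object holders:
Start: ticket:Eve, mirror:Sybil, lamp:Eve
Event 1 (give lamp: Eve -> Peggy). State: ticket:Eve, mirror:Sybil, lamp:Peggy
Event 2 (give mirror: Sybil -> Ivan). State: ticket:Eve, mirror:Ivan, lamp:Peggy
Event 3 (swap mirror<->lamp: now mirror:Peggy, lamp:Ivan). State: ticket:Eve, mirror:Peggy, lamp:Ivan
Event 4 (give ticket: Eve -> Ivan). State: ticket:Ivan, mirror:Peggy, lamp:Ivan
Event 5 (give ticket: Ivan -> Sybil). State: ticket:Sybil, mirror:Peggy, lamp:Ivan
Event 6 (give lamp: Ivan -> Eve). State: ticket:Sybil, mirror:Peggy, lamp:Eve
Event 7 (give mirror: Peggy -> Laura). State: ticket:Sybil, mirror:Laura, lamp:Eve
Event 8 (swap ticket<->mirror: now ticket:Laura, mirror:Sybil). State: ticket:Laura, mirror:Sybil, lamp:Eve

Final state: ticket:Laura, mirror:Sybil, lamp:Eve
The ticket is held by Laura.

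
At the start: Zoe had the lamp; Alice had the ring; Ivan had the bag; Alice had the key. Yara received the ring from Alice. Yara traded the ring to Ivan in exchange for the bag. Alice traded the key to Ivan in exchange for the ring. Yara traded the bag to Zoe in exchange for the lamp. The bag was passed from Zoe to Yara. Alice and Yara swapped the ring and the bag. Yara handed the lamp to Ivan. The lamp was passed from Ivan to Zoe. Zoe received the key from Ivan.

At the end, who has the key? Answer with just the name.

Answer: Zoe

Derivation:
Tracking all object holders:
Start: lamp:Zoe, ring:Alice, bag:Ivan, key:Alice
Event 1 (give ring: Alice -> Yara). State: lamp:Zoe, ring:Yara, bag:Ivan, key:Alice
Event 2 (swap ring<->bag: now ring:Ivan, bag:Yara). State: lamp:Zoe, ring:Ivan, bag:Yara, key:Alice
Event 3 (swap key<->ring: now key:Ivan, ring:Alice). State: lamp:Zoe, ring:Alice, bag:Yara, key:Ivan
Event 4 (swap bag<->lamp: now bag:Zoe, lamp:Yara). State: lamp:Yara, ring:Alice, bag:Zoe, key:Ivan
Event 5 (give bag: Zoe -> Yara). State: lamp:Yara, ring:Alice, bag:Yara, key:Ivan
Event 6 (swap ring<->bag: now ring:Yara, bag:Alice). State: lamp:Yara, ring:Yara, bag:Alice, key:Ivan
Event 7 (give lamp: Yara -> Ivan). State: lamp:Ivan, ring:Yara, bag:Alice, key:Ivan
Event 8 (give lamp: Ivan -> Zoe). State: lamp:Zoe, ring:Yara, bag:Alice, key:Ivan
Event 9 (give key: Ivan -> Zoe). State: lamp:Zoe, ring:Yara, bag:Alice, key:Zoe

Final state: lamp:Zoe, ring:Yara, bag:Alice, key:Zoe
The key is held by Zoe.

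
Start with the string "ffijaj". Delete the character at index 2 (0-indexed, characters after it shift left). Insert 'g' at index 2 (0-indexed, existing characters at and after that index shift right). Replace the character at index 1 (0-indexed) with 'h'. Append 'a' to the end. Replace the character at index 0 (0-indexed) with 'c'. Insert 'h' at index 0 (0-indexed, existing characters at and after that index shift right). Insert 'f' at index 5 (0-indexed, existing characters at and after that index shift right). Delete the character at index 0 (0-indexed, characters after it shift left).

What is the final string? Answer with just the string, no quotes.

Answer: chgjfaja

Derivation:
Applying each edit step by step:
Start: "ffijaj"
Op 1 (delete idx 2 = 'i'): "ffijaj" -> "ffjaj"
Op 2 (insert 'g' at idx 2): "ffjaj" -> "ffgjaj"
Op 3 (replace idx 1: 'f' -> 'h'): "ffgjaj" -> "fhgjaj"
Op 4 (append 'a'): "fhgjaj" -> "fhgjaja"
Op 5 (replace idx 0: 'f' -> 'c'): "fhgjaja" -> "chgjaja"
Op 6 (insert 'h' at idx 0): "chgjaja" -> "hchgjaja"
Op 7 (insert 'f' at idx 5): "hchgjaja" -> "hchgjfaja"
Op 8 (delete idx 0 = 'h'): "hchgjfaja" -> "chgjfaja"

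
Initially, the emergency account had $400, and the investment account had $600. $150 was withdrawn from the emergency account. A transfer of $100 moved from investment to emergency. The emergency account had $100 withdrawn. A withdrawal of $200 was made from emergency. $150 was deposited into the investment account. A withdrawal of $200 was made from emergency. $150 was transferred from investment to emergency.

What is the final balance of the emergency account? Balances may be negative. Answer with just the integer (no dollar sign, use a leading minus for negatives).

Tracking account balances step by step:
Start: emergency=400, investment=600
Event 1 (withdraw 150 from emergency): emergency: 400 - 150 = 250. Balances: emergency=250, investment=600
Event 2 (transfer 100 investment -> emergency): investment: 600 - 100 = 500, emergency: 250 + 100 = 350. Balances: emergency=350, investment=500
Event 3 (withdraw 100 from emergency): emergency: 350 - 100 = 250. Balances: emergency=250, investment=500
Event 4 (withdraw 200 from emergency): emergency: 250 - 200 = 50. Balances: emergency=50, investment=500
Event 5 (deposit 150 to investment): investment: 500 + 150 = 650. Balances: emergency=50, investment=650
Event 6 (withdraw 200 from emergency): emergency: 50 - 200 = -150. Balances: emergency=-150, investment=650
Event 7 (transfer 150 investment -> emergency): investment: 650 - 150 = 500, emergency: -150 + 150 = 0. Balances: emergency=0, investment=500

Final balance of emergency: 0

Answer: 0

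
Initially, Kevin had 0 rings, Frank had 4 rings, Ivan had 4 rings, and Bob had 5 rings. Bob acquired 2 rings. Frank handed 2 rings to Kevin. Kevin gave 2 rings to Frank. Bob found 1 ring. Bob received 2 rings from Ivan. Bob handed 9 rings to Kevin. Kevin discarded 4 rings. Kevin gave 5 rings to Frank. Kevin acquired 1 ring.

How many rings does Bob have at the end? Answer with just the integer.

Tracking counts step by step:
Start: Kevin=0, Frank=4, Ivan=4, Bob=5
Event 1 (Bob +2): Bob: 5 -> 7. State: Kevin=0, Frank=4, Ivan=4, Bob=7
Event 2 (Frank -> Kevin, 2): Frank: 4 -> 2, Kevin: 0 -> 2. State: Kevin=2, Frank=2, Ivan=4, Bob=7
Event 3 (Kevin -> Frank, 2): Kevin: 2 -> 0, Frank: 2 -> 4. State: Kevin=0, Frank=4, Ivan=4, Bob=7
Event 4 (Bob +1): Bob: 7 -> 8. State: Kevin=0, Frank=4, Ivan=4, Bob=8
Event 5 (Ivan -> Bob, 2): Ivan: 4 -> 2, Bob: 8 -> 10. State: Kevin=0, Frank=4, Ivan=2, Bob=10
Event 6 (Bob -> Kevin, 9): Bob: 10 -> 1, Kevin: 0 -> 9. State: Kevin=9, Frank=4, Ivan=2, Bob=1
Event 7 (Kevin -4): Kevin: 9 -> 5. State: Kevin=5, Frank=4, Ivan=2, Bob=1
Event 8 (Kevin -> Frank, 5): Kevin: 5 -> 0, Frank: 4 -> 9. State: Kevin=0, Frank=9, Ivan=2, Bob=1
Event 9 (Kevin +1): Kevin: 0 -> 1. State: Kevin=1, Frank=9, Ivan=2, Bob=1

Bob's final count: 1

Answer: 1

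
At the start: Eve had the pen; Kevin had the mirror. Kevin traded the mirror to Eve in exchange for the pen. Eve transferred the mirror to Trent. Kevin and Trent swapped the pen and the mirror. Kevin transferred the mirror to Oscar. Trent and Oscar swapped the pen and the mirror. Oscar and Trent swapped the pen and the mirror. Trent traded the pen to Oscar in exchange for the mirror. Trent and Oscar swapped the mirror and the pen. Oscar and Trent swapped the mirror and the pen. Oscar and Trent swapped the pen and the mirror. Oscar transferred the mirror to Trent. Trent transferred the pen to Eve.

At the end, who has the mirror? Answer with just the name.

Answer: Trent

Derivation:
Tracking all object holders:
Start: pen:Eve, mirror:Kevin
Event 1 (swap mirror<->pen: now mirror:Eve, pen:Kevin). State: pen:Kevin, mirror:Eve
Event 2 (give mirror: Eve -> Trent). State: pen:Kevin, mirror:Trent
Event 3 (swap pen<->mirror: now pen:Trent, mirror:Kevin). State: pen:Trent, mirror:Kevin
Event 4 (give mirror: Kevin -> Oscar). State: pen:Trent, mirror:Oscar
Event 5 (swap pen<->mirror: now pen:Oscar, mirror:Trent). State: pen:Oscar, mirror:Trent
Event 6 (swap pen<->mirror: now pen:Trent, mirror:Oscar). State: pen:Trent, mirror:Oscar
Event 7 (swap pen<->mirror: now pen:Oscar, mirror:Trent). State: pen:Oscar, mirror:Trent
Event 8 (swap mirror<->pen: now mirror:Oscar, pen:Trent). State: pen:Trent, mirror:Oscar
Event 9 (swap mirror<->pen: now mirror:Trent, pen:Oscar). State: pen:Oscar, mirror:Trent
Event 10 (swap pen<->mirror: now pen:Trent, mirror:Oscar). State: pen:Trent, mirror:Oscar
Event 11 (give mirror: Oscar -> Trent). State: pen:Trent, mirror:Trent
Event 12 (give pen: Trent -> Eve). State: pen:Eve, mirror:Trent

Final state: pen:Eve, mirror:Trent
The mirror is held by Trent.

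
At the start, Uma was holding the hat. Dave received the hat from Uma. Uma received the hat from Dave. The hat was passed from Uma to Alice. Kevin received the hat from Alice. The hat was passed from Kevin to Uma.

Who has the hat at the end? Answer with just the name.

Answer: Uma

Derivation:
Tracking the hat through each event:
Start: Uma has the hat.
After event 1: Dave has the hat.
After event 2: Uma has the hat.
After event 3: Alice has the hat.
After event 4: Kevin has the hat.
After event 5: Uma has the hat.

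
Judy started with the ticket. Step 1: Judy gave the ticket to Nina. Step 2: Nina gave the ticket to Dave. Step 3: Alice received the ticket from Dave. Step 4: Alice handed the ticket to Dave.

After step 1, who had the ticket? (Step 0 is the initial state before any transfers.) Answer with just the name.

Answer: Nina

Derivation:
Tracking the ticket holder through step 1:
After step 0 (start): Judy
After step 1: Nina

At step 1, the holder is Nina.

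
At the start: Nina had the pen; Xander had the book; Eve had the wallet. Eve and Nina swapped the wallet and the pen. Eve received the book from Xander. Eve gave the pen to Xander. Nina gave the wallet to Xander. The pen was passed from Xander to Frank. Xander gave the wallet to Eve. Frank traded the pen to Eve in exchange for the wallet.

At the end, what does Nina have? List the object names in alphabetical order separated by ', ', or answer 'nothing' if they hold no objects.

Answer: nothing

Derivation:
Tracking all object holders:
Start: pen:Nina, book:Xander, wallet:Eve
Event 1 (swap wallet<->pen: now wallet:Nina, pen:Eve). State: pen:Eve, book:Xander, wallet:Nina
Event 2 (give book: Xander -> Eve). State: pen:Eve, book:Eve, wallet:Nina
Event 3 (give pen: Eve -> Xander). State: pen:Xander, book:Eve, wallet:Nina
Event 4 (give wallet: Nina -> Xander). State: pen:Xander, book:Eve, wallet:Xander
Event 5 (give pen: Xander -> Frank). State: pen:Frank, book:Eve, wallet:Xander
Event 6 (give wallet: Xander -> Eve). State: pen:Frank, book:Eve, wallet:Eve
Event 7 (swap pen<->wallet: now pen:Eve, wallet:Frank). State: pen:Eve, book:Eve, wallet:Frank

Final state: pen:Eve, book:Eve, wallet:Frank
Nina holds: (nothing).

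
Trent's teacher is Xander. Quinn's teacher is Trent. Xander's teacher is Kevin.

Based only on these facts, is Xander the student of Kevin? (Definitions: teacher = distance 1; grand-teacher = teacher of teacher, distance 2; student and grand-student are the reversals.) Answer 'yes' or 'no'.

Answer: yes

Derivation:
Reconstructing the teacher chain from the given facts:
  Kevin -> Xander -> Trent -> Quinn
(each arrow means 'teacher of the next')
Positions in the chain (0 = top):
  position of Kevin: 0
  position of Xander: 1
  position of Trent: 2
  position of Quinn: 3

Xander is at position 1, Kevin is at position 0; signed distance (j - i) = -1.
'student' requires j - i = -1. Actual distance is -1, so the relation HOLDS.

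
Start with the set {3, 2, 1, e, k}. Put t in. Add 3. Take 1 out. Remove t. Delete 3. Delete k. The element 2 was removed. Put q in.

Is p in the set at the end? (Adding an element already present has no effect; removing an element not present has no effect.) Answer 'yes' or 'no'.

Answer: no

Derivation:
Tracking the set through each operation:
Start: {1, 2, 3, e, k}
Event 1 (add t): added. Set: {1, 2, 3, e, k, t}
Event 2 (add 3): already present, no change. Set: {1, 2, 3, e, k, t}
Event 3 (remove 1): removed. Set: {2, 3, e, k, t}
Event 4 (remove t): removed. Set: {2, 3, e, k}
Event 5 (remove 3): removed. Set: {2, e, k}
Event 6 (remove k): removed. Set: {2, e}
Event 7 (remove 2): removed. Set: {e}
Event 8 (add q): added. Set: {e, q}

Final set: {e, q} (size 2)
p is NOT in the final set.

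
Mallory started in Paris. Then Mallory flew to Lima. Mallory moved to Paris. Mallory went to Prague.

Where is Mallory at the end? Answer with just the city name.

Answer: Prague

Derivation:
Tracking Mallory's location:
Start: Mallory is in Paris.
After move 1: Paris -> Lima. Mallory is in Lima.
After move 2: Lima -> Paris. Mallory is in Paris.
After move 3: Paris -> Prague. Mallory is in Prague.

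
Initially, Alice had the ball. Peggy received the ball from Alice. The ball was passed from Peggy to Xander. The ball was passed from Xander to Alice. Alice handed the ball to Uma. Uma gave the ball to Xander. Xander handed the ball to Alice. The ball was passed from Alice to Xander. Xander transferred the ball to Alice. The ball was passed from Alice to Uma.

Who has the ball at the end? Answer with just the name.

Answer: Uma

Derivation:
Tracking the ball through each event:
Start: Alice has the ball.
After event 1: Peggy has the ball.
After event 2: Xander has the ball.
After event 3: Alice has the ball.
After event 4: Uma has the ball.
After event 5: Xander has the ball.
After event 6: Alice has the ball.
After event 7: Xander has the ball.
After event 8: Alice has the ball.
After event 9: Uma has the ball.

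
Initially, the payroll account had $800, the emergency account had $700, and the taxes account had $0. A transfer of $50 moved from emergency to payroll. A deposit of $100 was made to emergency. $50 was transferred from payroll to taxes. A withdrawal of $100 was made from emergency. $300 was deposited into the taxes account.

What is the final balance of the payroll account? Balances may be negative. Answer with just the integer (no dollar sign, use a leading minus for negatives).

Tracking account balances step by step:
Start: payroll=800, emergency=700, taxes=0
Event 1 (transfer 50 emergency -> payroll): emergency: 700 - 50 = 650, payroll: 800 + 50 = 850. Balances: payroll=850, emergency=650, taxes=0
Event 2 (deposit 100 to emergency): emergency: 650 + 100 = 750. Balances: payroll=850, emergency=750, taxes=0
Event 3 (transfer 50 payroll -> taxes): payroll: 850 - 50 = 800, taxes: 0 + 50 = 50. Balances: payroll=800, emergency=750, taxes=50
Event 4 (withdraw 100 from emergency): emergency: 750 - 100 = 650. Balances: payroll=800, emergency=650, taxes=50
Event 5 (deposit 300 to taxes): taxes: 50 + 300 = 350. Balances: payroll=800, emergency=650, taxes=350

Final balance of payroll: 800

Answer: 800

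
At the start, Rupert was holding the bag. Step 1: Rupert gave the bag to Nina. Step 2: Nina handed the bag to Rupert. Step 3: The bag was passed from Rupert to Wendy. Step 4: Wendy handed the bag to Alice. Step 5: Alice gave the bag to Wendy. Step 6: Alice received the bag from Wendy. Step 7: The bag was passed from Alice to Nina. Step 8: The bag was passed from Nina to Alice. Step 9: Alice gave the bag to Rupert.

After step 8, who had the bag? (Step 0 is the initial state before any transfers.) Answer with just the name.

Tracking the bag holder through step 8:
After step 0 (start): Rupert
After step 1: Nina
After step 2: Rupert
After step 3: Wendy
After step 4: Alice
After step 5: Wendy
After step 6: Alice
After step 7: Nina
After step 8: Alice

At step 8, the holder is Alice.

Answer: Alice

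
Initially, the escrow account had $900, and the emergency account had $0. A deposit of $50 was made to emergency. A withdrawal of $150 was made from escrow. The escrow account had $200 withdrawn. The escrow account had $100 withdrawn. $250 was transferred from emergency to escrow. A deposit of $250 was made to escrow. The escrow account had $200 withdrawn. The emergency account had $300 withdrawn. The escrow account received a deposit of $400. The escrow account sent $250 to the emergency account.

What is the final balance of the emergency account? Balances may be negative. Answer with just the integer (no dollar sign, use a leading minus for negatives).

Tracking account balances step by step:
Start: escrow=900, emergency=0
Event 1 (deposit 50 to emergency): emergency: 0 + 50 = 50. Balances: escrow=900, emergency=50
Event 2 (withdraw 150 from escrow): escrow: 900 - 150 = 750. Balances: escrow=750, emergency=50
Event 3 (withdraw 200 from escrow): escrow: 750 - 200 = 550. Balances: escrow=550, emergency=50
Event 4 (withdraw 100 from escrow): escrow: 550 - 100 = 450. Balances: escrow=450, emergency=50
Event 5 (transfer 250 emergency -> escrow): emergency: 50 - 250 = -200, escrow: 450 + 250 = 700. Balances: escrow=700, emergency=-200
Event 6 (deposit 250 to escrow): escrow: 700 + 250 = 950. Balances: escrow=950, emergency=-200
Event 7 (withdraw 200 from escrow): escrow: 950 - 200 = 750. Balances: escrow=750, emergency=-200
Event 8 (withdraw 300 from emergency): emergency: -200 - 300 = -500. Balances: escrow=750, emergency=-500
Event 9 (deposit 400 to escrow): escrow: 750 + 400 = 1150. Balances: escrow=1150, emergency=-500
Event 10 (transfer 250 escrow -> emergency): escrow: 1150 - 250 = 900, emergency: -500 + 250 = -250. Balances: escrow=900, emergency=-250

Final balance of emergency: -250

Answer: -250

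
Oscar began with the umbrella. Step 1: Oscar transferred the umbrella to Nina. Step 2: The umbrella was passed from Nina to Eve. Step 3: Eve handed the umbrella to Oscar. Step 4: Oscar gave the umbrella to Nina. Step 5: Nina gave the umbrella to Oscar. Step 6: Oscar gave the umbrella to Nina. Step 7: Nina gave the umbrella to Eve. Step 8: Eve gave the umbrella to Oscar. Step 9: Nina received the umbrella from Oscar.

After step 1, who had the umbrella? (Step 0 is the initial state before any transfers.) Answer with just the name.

Tracking the umbrella holder through step 1:
After step 0 (start): Oscar
After step 1: Nina

At step 1, the holder is Nina.

Answer: Nina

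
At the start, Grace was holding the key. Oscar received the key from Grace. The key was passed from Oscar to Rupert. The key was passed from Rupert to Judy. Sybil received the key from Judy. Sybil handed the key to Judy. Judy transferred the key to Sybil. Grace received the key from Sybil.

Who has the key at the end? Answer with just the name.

Tracking the key through each event:
Start: Grace has the key.
After event 1: Oscar has the key.
After event 2: Rupert has the key.
After event 3: Judy has the key.
After event 4: Sybil has the key.
After event 5: Judy has the key.
After event 6: Sybil has the key.
After event 7: Grace has the key.

Answer: Grace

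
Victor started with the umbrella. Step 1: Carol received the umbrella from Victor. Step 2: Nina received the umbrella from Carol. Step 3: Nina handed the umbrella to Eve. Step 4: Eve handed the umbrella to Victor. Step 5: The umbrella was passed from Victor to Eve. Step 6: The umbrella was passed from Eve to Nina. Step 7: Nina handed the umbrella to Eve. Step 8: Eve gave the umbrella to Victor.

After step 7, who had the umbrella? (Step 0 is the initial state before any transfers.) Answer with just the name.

Answer: Eve

Derivation:
Tracking the umbrella holder through step 7:
After step 0 (start): Victor
After step 1: Carol
After step 2: Nina
After step 3: Eve
After step 4: Victor
After step 5: Eve
After step 6: Nina
After step 7: Eve

At step 7, the holder is Eve.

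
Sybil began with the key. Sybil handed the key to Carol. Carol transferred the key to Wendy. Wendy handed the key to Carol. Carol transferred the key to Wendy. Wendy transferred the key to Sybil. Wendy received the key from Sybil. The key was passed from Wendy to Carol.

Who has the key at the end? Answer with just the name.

Tracking the key through each event:
Start: Sybil has the key.
After event 1: Carol has the key.
After event 2: Wendy has the key.
After event 3: Carol has the key.
After event 4: Wendy has the key.
After event 5: Sybil has the key.
After event 6: Wendy has the key.
After event 7: Carol has the key.

Answer: Carol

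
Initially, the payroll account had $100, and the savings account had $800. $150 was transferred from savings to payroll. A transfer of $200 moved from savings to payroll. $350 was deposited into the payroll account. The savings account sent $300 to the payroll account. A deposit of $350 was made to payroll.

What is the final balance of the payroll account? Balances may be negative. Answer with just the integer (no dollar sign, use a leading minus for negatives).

Answer: 1450

Derivation:
Tracking account balances step by step:
Start: payroll=100, savings=800
Event 1 (transfer 150 savings -> payroll): savings: 800 - 150 = 650, payroll: 100 + 150 = 250. Balances: payroll=250, savings=650
Event 2 (transfer 200 savings -> payroll): savings: 650 - 200 = 450, payroll: 250 + 200 = 450. Balances: payroll=450, savings=450
Event 3 (deposit 350 to payroll): payroll: 450 + 350 = 800. Balances: payroll=800, savings=450
Event 4 (transfer 300 savings -> payroll): savings: 450 - 300 = 150, payroll: 800 + 300 = 1100. Balances: payroll=1100, savings=150
Event 5 (deposit 350 to payroll): payroll: 1100 + 350 = 1450. Balances: payroll=1450, savings=150

Final balance of payroll: 1450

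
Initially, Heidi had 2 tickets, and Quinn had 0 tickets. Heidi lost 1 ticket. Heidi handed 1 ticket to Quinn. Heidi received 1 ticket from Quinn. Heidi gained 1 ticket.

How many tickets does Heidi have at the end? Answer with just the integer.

Answer: 2

Derivation:
Tracking counts step by step:
Start: Heidi=2, Quinn=0
Event 1 (Heidi -1): Heidi: 2 -> 1. State: Heidi=1, Quinn=0
Event 2 (Heidi -> Quinn, 1): Heidi: 1 -> 0, Quinn: 0 -> 1. State: Heidi=0, Quinn=1
Event 3 (Quinn -> Heidi, 1): Quinn: 1 -> 0, Heidi: 0 -> 1. State: Heidi=1, Quinn=0
Event 4 (Heidi +1): Heidi: 1 -> 2. State: Heidi=2, Quinn=0

Heidi's final count: 2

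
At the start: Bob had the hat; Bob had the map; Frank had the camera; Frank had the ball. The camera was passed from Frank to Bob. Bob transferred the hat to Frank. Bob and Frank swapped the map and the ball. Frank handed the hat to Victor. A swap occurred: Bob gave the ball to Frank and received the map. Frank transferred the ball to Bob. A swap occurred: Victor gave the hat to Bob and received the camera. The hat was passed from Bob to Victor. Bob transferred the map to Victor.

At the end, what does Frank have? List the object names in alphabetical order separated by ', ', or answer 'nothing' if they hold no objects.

Tracking all object holders:
Start: hat:Bob, map:Bob, camera:Frank, ball:Frank
Event 1 (give camera: Frank -> Bob). State: hat:Bob, map:Bob, camera:Bob, ball:Frank
Event 2 (give hat: Bob -> Frank). State: hat:Frank, map:Bob, camera:Bob, ball:Frank
Event 3 (swap map<->ball: now map:Frank, ball:Bob). State: hat:Frank, map:Frank, camera:Bob, ball:Bob
Event 4 (give hat: Frank -> Victor). State: hat:Victor, map:Frank, camera:Bob, ball:Bob
Event 5 (swap ball<->map: now ball:Frank, map:Bob). State: hat:Victor, map:Bob, camera:Bob, ball:Frank
Event 6 (give ball: Frank -> Bob). State: hat:Victor, map:Bob, camera:Bob, ball:Bob
Event 7 (swap hat<->camera: now hat:Bob, camera:Victor). State: hat:Bob, map:Bob, camera:Victor, ball:Bob
Event 8 (give hat: Bob -> Victor). State: hat:Victor, map:Bob, camera:Victor, ball:Bob
Event 9 (give map: Bob -> Victor). State: hat:Victor, map:Victor, camera:Victor, ball:Bob

Final state: hat:Victor, map:Victor, camera:Victor, ball:Bob
Frank holds: (nothing).

Answer: nothing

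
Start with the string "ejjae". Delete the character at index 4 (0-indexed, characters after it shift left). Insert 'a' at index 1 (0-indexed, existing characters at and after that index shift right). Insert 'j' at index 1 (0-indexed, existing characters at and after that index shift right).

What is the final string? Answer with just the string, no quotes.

Applying each edit step by step:
Start: "ejjae"
Op 1 (delete idx 4 = 'e'): "ejjae" -> "ejja"
Op 2 (insert 'a' at idx 1): "ejja" -> "eajja"
Op 3 (insert 'j' at idx 1): "eajja" -> "ejajja"

Answer: ejajja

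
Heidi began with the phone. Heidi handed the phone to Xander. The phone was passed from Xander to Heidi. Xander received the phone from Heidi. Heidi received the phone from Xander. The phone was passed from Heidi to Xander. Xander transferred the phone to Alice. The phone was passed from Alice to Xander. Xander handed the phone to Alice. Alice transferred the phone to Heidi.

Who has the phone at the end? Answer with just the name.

Answer: Heidi

Derivation:
Tracking the phone through each event:
Start: Heidi has the phone.
After event 1: Xander has the phone.
After event 2: Heidi has the phone.
After event 3: Xander has the phone.
After event 4: Heidi has the phone.
After event 5: Xander has the phone.
After event 6: Alice has the phone.
After event 7: Xander has the phone.
After event 8: Alice has the phone.
After event 9: Heidi has the phone.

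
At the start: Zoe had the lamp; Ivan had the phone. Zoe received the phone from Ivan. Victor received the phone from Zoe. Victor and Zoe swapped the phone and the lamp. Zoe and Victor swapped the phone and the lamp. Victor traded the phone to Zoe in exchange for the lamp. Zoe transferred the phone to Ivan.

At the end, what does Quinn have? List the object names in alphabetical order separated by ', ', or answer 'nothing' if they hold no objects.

Tracking all object holders:
Start: lamp:Zoe, phone:Ivan
Event 1 (give phone: Ivan -> Zoe). State: lamp:Zoe, phone:Zoe
Event 2 (give phone: Zoe -> Victor). State: lamp:Zoe, phone:Victor
Event 3 (swap phone<->lamp: now phone:Zoe, lamp:Victor). State: lamp:Victor, phone:Zoe
Event 4 (swap phone<->lamp: now phone:Victor, lamp:Zoe). State: lamp:Zoe, phone:Victor
Event 5 (swap phone<->lamp: now phone:Zoe, lamp:Victor). State: lamp:Victor, phone:Zoe
Event 6 (give phone: Zoe -> Ivan). State: lamp:Victor, phone:Ivan

Final state: lamp:Victor, phone:Ivan
Quinn holds: (nothing).

Answer: nothing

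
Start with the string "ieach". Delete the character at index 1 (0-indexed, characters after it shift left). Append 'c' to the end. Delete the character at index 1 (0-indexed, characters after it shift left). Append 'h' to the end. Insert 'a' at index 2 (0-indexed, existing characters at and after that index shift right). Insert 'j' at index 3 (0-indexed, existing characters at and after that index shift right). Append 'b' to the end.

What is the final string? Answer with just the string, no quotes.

Answer: icajhchb

Derivation:
Applying each edit step by step:
Start: "ieach"
Op 1 (delete idx 1 = 'e'): "ieach" -> "iach"
Op 2 (append 'c'): "iach" -> "iachc"
Op 3 (delete idx 1 = 'a'): "iachc" -> "ichc"
Op 4 (append 'h'): "ichc" -> "ichch"
Op 5 (insert 'a' at idx 2): "ichch" -> "icahch"
Op 6 (insert 'j' at idx 3): "icahch" -> "icajhch"
Op 7 (append 'b'): "icajhch" -> "icajhchb"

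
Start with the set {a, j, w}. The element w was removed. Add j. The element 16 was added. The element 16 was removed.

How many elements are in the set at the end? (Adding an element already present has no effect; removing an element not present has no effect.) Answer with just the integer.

Tracking the set through each operation:
Start: {a, j, w}
Event 1 (remove w): removed. Set: {a, j}
Event 2 (add j): already present, no change. Set: {a, j}
Event 3 (add 16): added. Set: {16, a, j}
Event 4 (remove 16): removed. Set: {a, j}

Final set: {a, j} (size 2)

Answer: 2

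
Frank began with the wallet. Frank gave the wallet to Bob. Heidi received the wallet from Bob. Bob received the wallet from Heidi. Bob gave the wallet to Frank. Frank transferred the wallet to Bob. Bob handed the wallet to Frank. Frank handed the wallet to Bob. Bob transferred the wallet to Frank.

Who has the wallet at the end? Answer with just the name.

Answer: Frank

Derivation:
Tracking the wallet through each event:
Start: Frank has the wallet.
After event 1: Bob has the wallet.
After event 2: Heidi has the wallet.
After event 3: Bob has the wallet.
After event 4: Frank has the wallet.
After event 5: Bob has the wallet.
After event 6: Frank has the wallet.
After event 7: Bob has the wallet.
After event 8: Frank has the wallet.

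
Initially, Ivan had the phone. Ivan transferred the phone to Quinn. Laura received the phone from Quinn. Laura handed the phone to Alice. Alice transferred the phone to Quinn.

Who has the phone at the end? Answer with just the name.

Answer: Quinn

Derivation:
Tracking the phone through each event:
Start: Ivan has the phone.
After event 1: Quinn has the phone.
After event 2: Laura has the phone.
After event 3: Alice has the phone.
After event 4: Quinn has the phone.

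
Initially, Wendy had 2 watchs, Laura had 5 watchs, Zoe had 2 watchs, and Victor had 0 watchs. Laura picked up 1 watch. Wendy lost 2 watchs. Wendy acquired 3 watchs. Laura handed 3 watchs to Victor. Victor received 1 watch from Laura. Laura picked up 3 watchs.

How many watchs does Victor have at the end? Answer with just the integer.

Answer: 4

Derivation:
Tracking counts step by step:
Start: Wendy=2, Laura=5, Zoe=2, Victor=0
Event 1 (Laura +1): Laura: 5 -> 6. State: Wendy=2, Laura=6, Zoe=2, Victor=0
Event 2 (Wendy -2): Wendy: 2 -> 0. State: Wendy=0, Laura=6, Zoe=2, Victor=0
Event 3 (Wendy +3): Wendy: 0 -> 3. State: Wendy=3, Laura=6, Zoe=2, Victor=0
Event 4 (Laura -> Victor, 3): Laura: 6 -> 3, Victor: 0 -> 3. State: Wendy=3, Laura=3, Zoe=2, Victor=3
Event 5 (Laura -> Victor, 1): Laura: 3 -> 2, Victor: 3 -> 4. State: Wendy=3, Laura=2, Zoe=2, Victor=4
Event 6 (Laura +3): Laura: 2 -> 5. State: Wendy=3, Laura=5, Zoe=2, Victor=4

Victor's final count: 4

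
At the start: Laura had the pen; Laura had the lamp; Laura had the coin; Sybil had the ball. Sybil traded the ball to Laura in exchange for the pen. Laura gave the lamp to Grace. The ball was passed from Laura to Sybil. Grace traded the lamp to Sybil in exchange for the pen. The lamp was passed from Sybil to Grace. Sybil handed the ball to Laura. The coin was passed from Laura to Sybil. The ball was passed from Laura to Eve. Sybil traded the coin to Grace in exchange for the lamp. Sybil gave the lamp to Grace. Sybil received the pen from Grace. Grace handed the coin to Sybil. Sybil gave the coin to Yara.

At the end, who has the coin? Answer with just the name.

Tracking all object holders:
Start: pen:Laura, lamp:Laura, coin:Laura, ball:Sybil
Event 1 (swap ball<->pen: now ball:Laura, pen:Sybil). State: pen:Sybil, lamp:Laura, coin:Laura, ball:Laura
Event 2 (give lamp: Laura -> Grace). State: pen:Sybil, lamp:Grace, coin:Laura, ball:Laura
Event 3 (give ball: Laura -> Sybil). State: pen:Sybil, lamp:Grace, coin:Laura, ball:Sybil
Event 4 (swap lamp<->pen: now lamp:Sybil, pen:Grace). State: pen:Grace, lamp:Sybil, coin:Laura, ball:Sybil
Event 5 (give lamp: Sybil -> Grace). State: pen:Grace, lamp:Grace, coin:Laura, ball:Sybil
Event 6 (give ball: Sybil -> Laura). State: pen:Grace, lamp:Grace, coin:Laura, ball:Laura
Event 7 (give coin: Laura -> Sybil). State: pen:Grace, lamp:Grace, coin:Sybil, ball:Laura
Event 8 (give ball: Laura -> Eve). State: pen:Grace, lamp:Grace, coin:Sybil, ball:Eve
Event 9 (swap coin<->lamp: now coin:Grace, lamp:Sybil). State: pen:Grace, lamp:Sybil, coin:Grace, ball:Eve
Event 10 (give lamp: Sybil -> Grace). State: pen:Grace, lamp:Grace, coin:Grace, ball:Eve
Event 11 (give pen: Grace -> Sybil). State: pen:Sybil, lamp:Grace, coin:Grace, ball:Eve
Event 12 (give coin: Grace -> Sybil). State: pen:Sybil, lamp:Grace, coin:Sybil, ball:Eve
Event 13 (give coin: Sybil -> Yara). State: pen:Sybil, lamp:Grace, coin:Yara, ball:Eve

Final state: pen:Sybil, lamp:Grace, coin:Yara, ball:Eve
The coin is held by Yara.

Answer: Yara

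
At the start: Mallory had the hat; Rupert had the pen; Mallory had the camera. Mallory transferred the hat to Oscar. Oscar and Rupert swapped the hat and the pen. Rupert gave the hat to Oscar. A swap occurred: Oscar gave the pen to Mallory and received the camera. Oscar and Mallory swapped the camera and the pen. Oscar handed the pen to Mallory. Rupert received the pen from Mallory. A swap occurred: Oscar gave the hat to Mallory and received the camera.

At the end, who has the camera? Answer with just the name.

Answer: Oscar

Derivation:
Tracking all object holders:
Start: hat:Mallory, pen:Rupert, camera:Mallory
Event 1 (give hat: Mallory -> Oscar). State: hat:Oscar, pen:Rupert, camera:Mallory
Event 2 (swap hat<->pen: now hat:Rupert, pen:Oscar). State: hat:Rupert, pen:Oscar, camera:Mallory
Event 3 (give hat: Rupert -> Oscar). State: hat:Oscar, pen:Oscar, camera:Mallory
Event 4 (swap pen<->camera: now pen:Mallory, camera:Oscar). State: hat:Oscar, pen:Mallory, camera:Oscar
Event 5 (swap camera<->pen: now camera:Mallory, pen:Oscar). State: hat:Oscar, pen:Oscar, camera:Mallory
Event 6 (give pen: Oscar -> Mallory). State: hat:Oscar, pen:Mallory, camera:Mallory
Event 7 (give pen: Mallory -> Rupert). State: hat:Oscar, pen:Rupert, camera:Mallory
Event 8 (swap hat<->camera: now hat:Mallory, camera:Oscar). State: hat:Mallory, pen:Rupert, camera:Oscar

Final state: hat:Mallory, pen:Rupert, camera:Oscar
The camera is held by Oscar.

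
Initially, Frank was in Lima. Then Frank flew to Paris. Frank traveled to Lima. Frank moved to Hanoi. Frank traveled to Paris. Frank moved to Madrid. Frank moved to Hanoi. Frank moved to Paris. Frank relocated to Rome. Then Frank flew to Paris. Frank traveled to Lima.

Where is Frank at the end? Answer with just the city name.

Answer: Lima

Derivation:
Tracking Frank's location:
Start: Frank is in Lima.
After move 1: Lima -> Paris. Frank is in Paris.
After move 2: Paris -> Lima. Frank is in Lima.
After move 3: Lima -> Hanoi. Frank is in Hanoi.
After move 4: Hanoi -> Paris. Frank is in Paris.
After move 5: Paris -> Madrid. Frank is in Madrid.
After move 6: Madrid -> Hanoi. Frank is in Hanoi.
After move 7: Hanoi -> Paris. Frank is in Paris.
After move 8: Paris -> Rome. Frank is in Rome.
After move 9: Rome -> Paris. Frank is in Paris.
After move 10: Paris -> Lima. Frank is in Lima.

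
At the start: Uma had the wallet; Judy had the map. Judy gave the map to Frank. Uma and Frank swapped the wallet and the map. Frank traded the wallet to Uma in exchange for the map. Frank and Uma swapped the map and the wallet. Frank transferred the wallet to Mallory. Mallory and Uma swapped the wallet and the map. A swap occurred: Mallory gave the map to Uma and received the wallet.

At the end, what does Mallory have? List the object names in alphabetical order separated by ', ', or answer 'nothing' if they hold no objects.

Tracking all object holders:
Start: wallet:Uma, map:Judy
Event 1 (give map: Judy -> Frank). State: wallet:Uma, map:Frank
Event 2 (swap wallet<->map: now wallet:Frank, map:Uma). State: wallet:Frank, map:Uma
Event 3 (swap wallet<->map: now wallet:Uma, map:Frank). State: wallet:Uma, map:Frank
Event 4 (swap map<->wallet: now map:Uma, wallet:Frank). State: wallet:Frank, map:Uma
Event 5 (give wallet: Frank -> Mallory). State: wallet:Mallory, map:Uma
Event 6 (swap wallet<->map: now wallet:Uma, map:Mallory). State: wallet:Uma, map:Mallory
Event 7 (swap map<->wallet: now map:Uma, wallet:Mallory). State: wallet:Mallory, map:Uma

Final state: wallet:Mallory, map:Uma
Mallory holds: wallet.

Answer: wallet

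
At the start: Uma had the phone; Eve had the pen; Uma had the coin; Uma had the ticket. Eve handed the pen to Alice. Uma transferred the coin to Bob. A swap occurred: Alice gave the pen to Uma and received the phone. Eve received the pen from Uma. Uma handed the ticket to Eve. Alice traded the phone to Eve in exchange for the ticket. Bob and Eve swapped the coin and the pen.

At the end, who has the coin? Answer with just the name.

Answer: Eve

Derivation:
Tracking all object holders:
Start: phone:Uma, pen:Eve, coin:Uma, ticket:Uma
Event 1 (give pen: Eve -> Alice). State: phone:Uma, pen:Alice, coin:Uma, ticket:Uma
Event 2 (give coin: Uma -> Bob). State: phone:Uma, pen:Alice, coin:Bob, ticket:Uma
Event 3 (swap pen<->phone: now pen:Uma, phone:Alice). State: phone:Alice, pen:Uma, coin:Bob, ticket:Uma
Event 4 (give pen: Uma -> Eve). State: phone:Alice, pen:Eve, coin:Bob, ticket:Uma
Event 5 (give ticket: Uma -> Eve). State: phone:Alice, pen:Eve, coin:Bob, ticket:Eve
Event 6 (swap phone<->ticket: now phone:Eve, ticket:Alice). State: phone:Eve, pen:Eve, coin:Bob, ticket:Alice
Event 7 (swap coin<->pen: now coin:Eve, pen:Bob). State: phone:Eve, pen:Bob, coin:Eve, ticket:Alice

Final state: phone:Eve, pen:Bob, coin:Eve, ticket:Alice
The coin is held by Eve.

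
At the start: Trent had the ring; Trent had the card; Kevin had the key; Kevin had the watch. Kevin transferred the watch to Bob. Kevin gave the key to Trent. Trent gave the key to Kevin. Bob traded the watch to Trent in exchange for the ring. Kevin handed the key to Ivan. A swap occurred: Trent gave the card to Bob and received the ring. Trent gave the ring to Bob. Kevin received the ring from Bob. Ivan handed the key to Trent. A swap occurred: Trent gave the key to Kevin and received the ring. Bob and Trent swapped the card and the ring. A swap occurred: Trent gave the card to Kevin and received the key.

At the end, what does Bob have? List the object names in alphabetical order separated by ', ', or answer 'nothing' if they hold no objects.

Answer: ring

Derivation:
Tracking all object holders:
Start: ring:Trent, card:Trent, key:Kevin, watch:Kevin
Event 1 (give watch: Kevin -> Bob). State: ring:Trent, card:Trent, key:Kevin, watch:Bob
Event 2 (give key: Kevin -> Trent). State: ring:Trent, card:Trent, key:Trent, watch:Bob
Event 3 (give key: Trent -> Kevin). State: ring:Trent, card:Trent, key:Kevin, watch:Bob
Event 4 (swap watch<->ring: now watch:Trent, ring:Bob). State: ring:Bob, card:Trent, key:Kevin, watch:Trent
Event 5 (give key: Kevin -> Ivan). State: ring:Bob, card:Trent, key:Ivan, watch:Trent
Event 6 (swap card<->ring: now card:Bob, ring:Trent). State: ring:Trent, card:Bob, key:Ivan, watch:Trent
Event 7 (give ring: Trent -> Bob). State: ring:Bob, card:Bob, key:Ivan, watch:Trent
Event 8 (give ring: Bob -> Kevin). State: ring:Kevin, card:Bob, key:Ivan, watch:Trent
Event 9 (give key: Ivan -> Trent). State: ring:Kevin, card:Bob, key:Trent, watch:Trent
Event 10 (swap key<->ring: now key:Kevin, ring:Trent). State: ring:Trent, card:Bob, key:Kevin, watch:Trent
Event 11 (swap card<->ring: now card:Trent, ring:Bob). State: ring:Bob, card:Trent, key:Kevin, watch:Trent
Event 12 (swap card<->key: now card:Kevin, key:Trent). State: ring:Bob, card:Kevin, key:Trent, watch:Trent

Final state: ring:Bob, card:Kevin, key:Trent, watch:Trent
Bob holds: ring.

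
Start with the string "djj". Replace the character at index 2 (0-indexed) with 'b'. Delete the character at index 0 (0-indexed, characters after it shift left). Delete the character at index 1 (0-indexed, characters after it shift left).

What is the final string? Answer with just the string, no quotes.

Answer: j

Derivation:
Applying each edit step by step:
Start: "djj"
Op 1 (replace idx 2: 'j' -> 'b'): "djj" -> "djb"
Op 2 (delete idx 0 = 'd'): "djb" -> "jb"
Op 3 (delete idx 1 = 'b'): "jb" -> "j"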